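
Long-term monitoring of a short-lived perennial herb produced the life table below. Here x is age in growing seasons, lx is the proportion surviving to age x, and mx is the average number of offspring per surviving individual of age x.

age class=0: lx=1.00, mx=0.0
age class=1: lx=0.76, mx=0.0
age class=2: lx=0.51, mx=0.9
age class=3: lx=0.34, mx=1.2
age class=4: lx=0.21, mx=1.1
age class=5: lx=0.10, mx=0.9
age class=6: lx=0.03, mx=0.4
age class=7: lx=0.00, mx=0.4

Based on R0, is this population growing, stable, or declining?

R0 = Σ lx·mx = 0 + 0 + 0.459 + 0.408 + 0.231 + 0.09 + 0.012 + 0 = 1.2
R0 > 1, so the population is growing.

growing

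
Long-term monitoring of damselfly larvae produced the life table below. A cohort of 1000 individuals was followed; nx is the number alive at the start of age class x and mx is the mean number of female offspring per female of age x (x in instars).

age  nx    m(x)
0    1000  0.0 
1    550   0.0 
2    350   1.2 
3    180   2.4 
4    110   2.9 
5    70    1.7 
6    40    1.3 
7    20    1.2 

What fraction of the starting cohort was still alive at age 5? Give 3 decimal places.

0.070

l_5 = n_5/n_0 = 70/1000 = 0.07 → 0.070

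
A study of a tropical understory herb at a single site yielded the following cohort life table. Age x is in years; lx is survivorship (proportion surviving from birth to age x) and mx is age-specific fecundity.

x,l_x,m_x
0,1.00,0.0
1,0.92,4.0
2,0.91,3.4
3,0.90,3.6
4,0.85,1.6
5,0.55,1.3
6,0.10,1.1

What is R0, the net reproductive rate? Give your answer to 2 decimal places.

12.20

lx·mx by age: 0, 3.68, 3.094, 3.24, 1.36, 0.715, 0.11
R0 = Σ lx·mx = 12.199 → 12.20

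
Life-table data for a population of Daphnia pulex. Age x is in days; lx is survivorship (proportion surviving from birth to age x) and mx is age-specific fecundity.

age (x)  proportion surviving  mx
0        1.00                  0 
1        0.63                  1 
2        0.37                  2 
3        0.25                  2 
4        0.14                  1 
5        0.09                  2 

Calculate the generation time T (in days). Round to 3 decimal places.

2.315

lx·mx: 0, 0.63, 0.74, 0.5, 0.14, 0.18 → R0 = 2.19
x·lx·mx: 0, 0.63, 1.48, 1.5, 0.56, 0.9 → Σ = 5.07
T = 5.07 / 2.19 = 2.315068… → 2.315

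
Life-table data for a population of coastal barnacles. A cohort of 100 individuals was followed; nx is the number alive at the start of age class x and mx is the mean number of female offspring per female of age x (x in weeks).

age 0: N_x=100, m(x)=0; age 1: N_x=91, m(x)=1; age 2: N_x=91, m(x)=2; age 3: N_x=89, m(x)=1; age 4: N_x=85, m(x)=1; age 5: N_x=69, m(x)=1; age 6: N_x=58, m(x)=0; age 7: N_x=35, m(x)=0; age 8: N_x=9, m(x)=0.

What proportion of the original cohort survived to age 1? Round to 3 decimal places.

l_1 = n_1/n_0 = 91/100 = 0.91 → 0.910

0.910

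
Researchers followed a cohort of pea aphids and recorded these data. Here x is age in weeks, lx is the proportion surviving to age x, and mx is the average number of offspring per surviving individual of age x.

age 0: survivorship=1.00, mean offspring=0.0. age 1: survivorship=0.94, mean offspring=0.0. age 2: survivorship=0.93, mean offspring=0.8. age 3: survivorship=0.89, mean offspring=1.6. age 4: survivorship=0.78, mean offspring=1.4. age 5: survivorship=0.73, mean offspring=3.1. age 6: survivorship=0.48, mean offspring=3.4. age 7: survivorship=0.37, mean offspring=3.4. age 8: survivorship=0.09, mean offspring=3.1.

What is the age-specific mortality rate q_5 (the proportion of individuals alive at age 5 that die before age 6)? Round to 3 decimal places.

q_5 = (l_5 − l_6) / l_5 = (0.73 − 0.48) / 0.73
     = 0.25 / 0.73 = 0.342466… → 0.342

0.342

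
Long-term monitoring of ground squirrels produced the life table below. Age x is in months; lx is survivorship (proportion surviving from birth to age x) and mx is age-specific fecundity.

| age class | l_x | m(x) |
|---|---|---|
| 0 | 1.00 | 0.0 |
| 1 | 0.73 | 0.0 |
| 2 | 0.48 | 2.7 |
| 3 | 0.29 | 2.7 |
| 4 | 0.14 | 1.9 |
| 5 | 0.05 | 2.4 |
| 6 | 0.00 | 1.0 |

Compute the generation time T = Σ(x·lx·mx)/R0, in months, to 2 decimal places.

lx·mx: 0, 0, 1.296, 0.783, 0.266, 0.12, 0 → R0 = 2.465
x·lx·mx: 0, 0, 2.592, 2.349, 1.064, 0.6, 0 → Σ = 6.605
T = 6.605 / 2.465 = 2.679513… → 2.68

2.68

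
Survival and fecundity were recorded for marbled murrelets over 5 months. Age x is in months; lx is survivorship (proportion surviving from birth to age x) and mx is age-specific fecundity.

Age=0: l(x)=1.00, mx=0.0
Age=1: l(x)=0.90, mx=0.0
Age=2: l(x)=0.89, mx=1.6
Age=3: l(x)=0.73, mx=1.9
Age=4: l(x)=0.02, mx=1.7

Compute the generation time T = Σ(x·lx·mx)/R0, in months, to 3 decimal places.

2.511

lx·mx: 0, 0, 1.424, 1.387, 0.034 → R0 = 2.845
x·lx·mx: 0, 0, 2.848, 4.161, 0.136 → Σ = 7.145
T = 7.145 / 2.845 = 2.511424… → 2.511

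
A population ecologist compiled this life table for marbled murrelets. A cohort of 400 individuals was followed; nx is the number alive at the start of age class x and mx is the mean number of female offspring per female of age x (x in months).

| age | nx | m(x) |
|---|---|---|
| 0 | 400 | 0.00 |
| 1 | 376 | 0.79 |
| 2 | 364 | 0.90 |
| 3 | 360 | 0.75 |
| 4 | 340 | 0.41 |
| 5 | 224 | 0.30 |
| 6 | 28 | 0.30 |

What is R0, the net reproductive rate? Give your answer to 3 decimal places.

2.774

lx = nx/n0 = nx/400: 1, 0.94, 0.91, 0.9, 0.85, 0.56, 0.07
lx·mx by age: 0, 0.7426, 0.819, 0.675, 0.3485, 0.168, 0.021
R0 = Σ lx·mx = 2.7741 → 2.774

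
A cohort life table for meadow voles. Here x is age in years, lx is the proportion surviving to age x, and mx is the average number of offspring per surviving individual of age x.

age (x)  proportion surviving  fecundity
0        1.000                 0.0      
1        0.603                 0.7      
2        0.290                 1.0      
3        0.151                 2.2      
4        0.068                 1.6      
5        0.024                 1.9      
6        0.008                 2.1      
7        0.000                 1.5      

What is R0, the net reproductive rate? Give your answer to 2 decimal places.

1.22

lx·mx by age: 0, 0.4221, 0.29, 0.3322, 0.1088, 0.0456, 0.0168, 0
R0 = Σ lx·mx = 1.2155 → 1.22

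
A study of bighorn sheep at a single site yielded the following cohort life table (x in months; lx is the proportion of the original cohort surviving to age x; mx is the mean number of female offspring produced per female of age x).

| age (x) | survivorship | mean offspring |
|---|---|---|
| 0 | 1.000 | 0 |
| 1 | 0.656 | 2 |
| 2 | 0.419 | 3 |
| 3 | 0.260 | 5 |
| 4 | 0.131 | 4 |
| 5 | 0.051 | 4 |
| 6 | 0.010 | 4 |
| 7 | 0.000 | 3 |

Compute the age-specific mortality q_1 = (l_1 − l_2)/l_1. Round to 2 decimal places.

q_1 = (l_1 − l_2) / l_1 = (0.656 − 0.419) / 0.656
     = 0.237 / 0.656 = 0.36128… → 0.36

0.36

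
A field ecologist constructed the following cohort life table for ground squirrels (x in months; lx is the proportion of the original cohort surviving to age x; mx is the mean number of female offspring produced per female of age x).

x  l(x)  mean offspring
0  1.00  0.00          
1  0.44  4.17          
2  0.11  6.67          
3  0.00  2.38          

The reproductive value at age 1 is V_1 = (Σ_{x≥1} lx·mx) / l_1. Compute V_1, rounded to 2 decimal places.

5.84

lx·mx for x ≥ 1: 1.8348, 0.7337, 0 → sum = 2.5685
V_1 = 2.5685 / l_1 = 2.5685 / 0.44 = 5.8375 → 5.84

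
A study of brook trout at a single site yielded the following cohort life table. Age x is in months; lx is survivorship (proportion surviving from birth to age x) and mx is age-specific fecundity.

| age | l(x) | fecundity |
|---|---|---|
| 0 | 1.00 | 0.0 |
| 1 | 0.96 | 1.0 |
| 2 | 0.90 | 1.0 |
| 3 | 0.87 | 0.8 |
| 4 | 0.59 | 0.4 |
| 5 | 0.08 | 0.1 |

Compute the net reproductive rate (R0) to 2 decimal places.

2.80

lx·mx by age: 0, 0.96, 0.9, 0.696, 0.236, 0.008
R0 = Σ lx·mx = 2.8 → 2.80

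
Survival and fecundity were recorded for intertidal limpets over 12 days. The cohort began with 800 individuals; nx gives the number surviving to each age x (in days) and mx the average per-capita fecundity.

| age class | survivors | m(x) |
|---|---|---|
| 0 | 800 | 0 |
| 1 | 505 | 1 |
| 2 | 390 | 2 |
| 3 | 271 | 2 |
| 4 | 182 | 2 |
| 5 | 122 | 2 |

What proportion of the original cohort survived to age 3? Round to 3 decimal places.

0.339

l_3 = n_3/n_0 = 271/800 = 0.33875 → 0.339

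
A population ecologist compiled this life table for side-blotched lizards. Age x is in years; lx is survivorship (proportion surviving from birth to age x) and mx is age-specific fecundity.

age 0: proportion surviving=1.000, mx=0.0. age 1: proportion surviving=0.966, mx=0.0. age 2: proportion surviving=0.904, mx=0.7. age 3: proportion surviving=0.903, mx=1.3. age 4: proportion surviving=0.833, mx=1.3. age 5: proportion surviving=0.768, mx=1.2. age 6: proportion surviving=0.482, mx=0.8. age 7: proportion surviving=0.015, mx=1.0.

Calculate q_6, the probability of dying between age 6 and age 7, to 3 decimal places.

q_6 = (l_6 − l_7) / l_6 = (0.482 − 0.015) / 0.482
     = 0.467 / 0.482 = 0.96888… → 0.969

0.969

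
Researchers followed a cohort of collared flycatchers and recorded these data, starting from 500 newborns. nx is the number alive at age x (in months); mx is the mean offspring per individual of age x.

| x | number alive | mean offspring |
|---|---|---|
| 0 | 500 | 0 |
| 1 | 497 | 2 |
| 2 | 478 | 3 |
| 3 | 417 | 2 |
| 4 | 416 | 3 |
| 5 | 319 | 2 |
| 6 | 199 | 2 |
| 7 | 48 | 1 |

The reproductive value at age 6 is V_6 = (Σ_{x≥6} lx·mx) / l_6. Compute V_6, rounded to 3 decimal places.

2.241

lx = nx/n0 = nx/500: 1, 0.994, 0.956, 0.834, 0.832, 0.638, 0.398, 0.096
lx·mx for x ≥ 6: 0.796, 0.096 → sum = 0.892
V_6 = 0.892 / l_6 = 0.892 / 0.398 = 2.241206… → 2.241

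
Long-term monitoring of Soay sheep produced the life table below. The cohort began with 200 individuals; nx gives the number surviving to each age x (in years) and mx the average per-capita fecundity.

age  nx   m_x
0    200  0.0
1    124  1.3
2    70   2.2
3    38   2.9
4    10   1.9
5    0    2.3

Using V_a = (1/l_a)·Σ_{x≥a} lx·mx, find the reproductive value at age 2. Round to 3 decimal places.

4.046

lx = nx/n0 = nx/200: 1, 0.62, 0.35, 0.19, 0.05, 0
lx·mx for x ≥ 2: 0.77, 0.551, 0.095, 0 → sum = 1.416
V_2 = 1.416 / l_2 = 1.416 / 0.35 = 4.045714… → 4.046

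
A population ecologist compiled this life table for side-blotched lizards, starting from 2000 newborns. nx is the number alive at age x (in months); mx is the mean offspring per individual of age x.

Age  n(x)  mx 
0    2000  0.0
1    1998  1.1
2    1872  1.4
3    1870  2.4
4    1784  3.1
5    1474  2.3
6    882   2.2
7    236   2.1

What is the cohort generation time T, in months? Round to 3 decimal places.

3.634

lx = nx/n0 = nx/2000: 1, 0.999, 0.936, 0.935, 0.892, 0.737, 0.441, 0.118
lx·mx: 0, 1.0989, 1.3104, 2.244, 2.7652, 1.6951, 0.9702, 0.2478 → R0 = 10.3316
x·lx·mx: 0, 1.0989, 2.6208, 6.732, 11.0608, 8.4755, 5.8212, 1.7346 → Σ = 37.5438
T = 37.5438 / 10.3316 = 3.633881… → 3.634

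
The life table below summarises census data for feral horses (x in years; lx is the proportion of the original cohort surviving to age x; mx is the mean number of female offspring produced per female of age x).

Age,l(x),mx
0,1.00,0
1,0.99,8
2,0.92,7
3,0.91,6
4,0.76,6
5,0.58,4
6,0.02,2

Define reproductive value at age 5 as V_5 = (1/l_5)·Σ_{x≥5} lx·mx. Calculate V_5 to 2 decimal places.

4.07

lx·mx for x ≥ 5: 2.32, 0.04 → sum = 2.36
V_5 = 2.36 / l_5 = 2.36 / 0.58 = 4.068966… → 4.07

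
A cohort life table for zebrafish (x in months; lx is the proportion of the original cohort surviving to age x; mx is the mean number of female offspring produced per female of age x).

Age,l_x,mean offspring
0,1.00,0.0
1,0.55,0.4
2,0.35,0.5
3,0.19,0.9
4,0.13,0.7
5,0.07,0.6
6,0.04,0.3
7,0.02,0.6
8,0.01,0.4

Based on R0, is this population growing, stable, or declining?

declining

R0 = Σ lx·mx = 0 + 0.22 + 0.175 + 0.171 + 0.091 + 0.042 + 0.012 + 0.012 + 0.004 = 0.727
R0 < 1, so the population is declining.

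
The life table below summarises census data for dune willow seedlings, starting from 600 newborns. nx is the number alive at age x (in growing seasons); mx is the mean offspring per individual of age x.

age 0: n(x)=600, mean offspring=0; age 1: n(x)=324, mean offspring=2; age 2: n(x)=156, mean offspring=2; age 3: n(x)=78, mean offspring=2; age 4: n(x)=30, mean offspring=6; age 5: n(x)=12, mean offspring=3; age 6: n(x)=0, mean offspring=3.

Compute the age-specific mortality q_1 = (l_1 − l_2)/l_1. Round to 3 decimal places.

lx = nx/n0 = nx/600: 1, 0.54, 0.26, 0.13, 0.05, 0.02, 0
q_1 = (l_1 − l_2) / l_1 = (0.54 − 0.26) / 0.54
     = 0.28 / 0.54 = 0.518519… → 0.519

0.519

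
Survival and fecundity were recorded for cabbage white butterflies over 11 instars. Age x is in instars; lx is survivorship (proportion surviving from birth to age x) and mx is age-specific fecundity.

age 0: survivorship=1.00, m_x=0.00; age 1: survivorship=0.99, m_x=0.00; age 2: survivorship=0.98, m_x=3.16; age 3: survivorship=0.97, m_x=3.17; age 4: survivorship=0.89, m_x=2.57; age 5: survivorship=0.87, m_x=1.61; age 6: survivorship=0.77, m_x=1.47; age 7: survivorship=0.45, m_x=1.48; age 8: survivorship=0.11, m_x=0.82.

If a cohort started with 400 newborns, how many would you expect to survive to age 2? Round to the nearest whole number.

Expected survivors = N0 · l_2 = 400 × 0.98 = 392 → 392

392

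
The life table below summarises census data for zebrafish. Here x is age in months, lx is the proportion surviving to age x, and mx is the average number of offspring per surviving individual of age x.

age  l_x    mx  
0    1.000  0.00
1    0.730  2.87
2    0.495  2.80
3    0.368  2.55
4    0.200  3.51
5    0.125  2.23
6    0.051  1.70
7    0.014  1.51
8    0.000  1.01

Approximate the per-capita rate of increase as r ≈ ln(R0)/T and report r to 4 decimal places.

R0 = Σ lx·mx = 0 + 2.0951 + 1.386 + 0.9384 + 0.702 + 0.27875 + 0.0867 + 0.02114 + 0 = 5.50809
Σ x·lx·mx = 12.55223; T = 12.55223/5.50809 = 2.27887…
r ≈ ln(R0)/T = ln(5.50809)/2.27887… = 0.748712… → 0.7487

0.7487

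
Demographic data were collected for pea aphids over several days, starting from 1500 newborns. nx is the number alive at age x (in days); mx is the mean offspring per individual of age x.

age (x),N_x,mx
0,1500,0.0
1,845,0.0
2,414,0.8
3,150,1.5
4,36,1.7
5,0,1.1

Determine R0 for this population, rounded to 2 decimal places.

0.41

lx = nx/n0 = nx/1500: 1, 0.56333…, 0.276, 0.1, 0.024, 0
lx·mx by age: 0, 0, 0.2208, 0.15, 0.0408, 0
R0 = Σ lx·mx = 0.4116… → 0.41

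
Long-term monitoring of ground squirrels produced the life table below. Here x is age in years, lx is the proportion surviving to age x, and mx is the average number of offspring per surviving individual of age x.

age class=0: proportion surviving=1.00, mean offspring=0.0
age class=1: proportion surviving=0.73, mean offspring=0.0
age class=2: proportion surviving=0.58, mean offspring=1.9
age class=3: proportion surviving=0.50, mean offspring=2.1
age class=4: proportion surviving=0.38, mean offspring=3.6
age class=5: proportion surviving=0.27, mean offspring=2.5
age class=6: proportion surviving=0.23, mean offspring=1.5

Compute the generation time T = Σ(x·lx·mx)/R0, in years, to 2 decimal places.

lx·mx: 0, 0, 1.102, 1.05, 1.368, 0.675, 0.345 → R0 = 4.54
x·lx·mx: 0, 0, 2.204, 3.15, 5.472, 3.375, 2.07 → Σ = 16.271
T = 16.271 / 4.54 = 3.583921… → 3.58

3.58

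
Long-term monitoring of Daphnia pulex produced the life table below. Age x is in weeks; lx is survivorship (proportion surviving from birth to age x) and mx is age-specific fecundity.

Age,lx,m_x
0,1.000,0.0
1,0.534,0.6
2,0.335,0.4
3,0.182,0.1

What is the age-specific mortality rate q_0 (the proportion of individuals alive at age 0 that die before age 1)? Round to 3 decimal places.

0.466

q_0 = (l_0 − l_1) / l_0 = (1 − 0.534) / 1
     = 0.466 / 1 = 0.466 → 0.466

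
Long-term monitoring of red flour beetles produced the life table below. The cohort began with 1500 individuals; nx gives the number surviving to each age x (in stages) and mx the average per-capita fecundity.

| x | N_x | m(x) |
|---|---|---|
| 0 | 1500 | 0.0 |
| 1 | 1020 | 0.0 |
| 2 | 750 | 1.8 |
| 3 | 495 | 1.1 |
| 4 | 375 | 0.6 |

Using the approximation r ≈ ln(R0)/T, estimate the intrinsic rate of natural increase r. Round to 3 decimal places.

lx = nx/n0 = nx/1500: 1, 0.68, 0.5, 0.33, 0.25
R0 = Σ lx·mx = 0 + 0 + 0.9 + 0.363 + 0.15 = 1.413
Σ x·lx·mx = 3.489; T = 3.489/1.413 = 2.46921…
r ≈ ln(R0)/T = ln(1.413)/2.46921… = 0.14001… → 0.140

0.140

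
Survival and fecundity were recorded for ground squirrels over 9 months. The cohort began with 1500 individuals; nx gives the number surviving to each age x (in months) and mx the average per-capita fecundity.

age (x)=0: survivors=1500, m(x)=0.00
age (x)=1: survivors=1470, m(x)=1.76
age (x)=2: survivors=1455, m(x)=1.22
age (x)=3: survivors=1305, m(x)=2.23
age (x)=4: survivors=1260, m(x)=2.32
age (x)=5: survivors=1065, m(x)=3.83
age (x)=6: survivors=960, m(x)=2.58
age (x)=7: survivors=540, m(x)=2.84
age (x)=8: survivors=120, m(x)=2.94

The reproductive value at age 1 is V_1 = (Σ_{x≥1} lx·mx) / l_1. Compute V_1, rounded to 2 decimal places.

lx = nx/n0 = nx/1500: 1, 0.98, 0.97, 0.87, 0.84, 0.71, 0.64, 0.36, 0.08
lx·mx for x ≥ 1: 1.7248, 1.1834, 1.9401, 1.9488, 2.7193, 1.6512, 1.0224, 0.2352 → sum = 12.4252
V_1 = 12.4252 / l_1 = 12.4252 / 0.98 = 12.678776… → 12.68

12.68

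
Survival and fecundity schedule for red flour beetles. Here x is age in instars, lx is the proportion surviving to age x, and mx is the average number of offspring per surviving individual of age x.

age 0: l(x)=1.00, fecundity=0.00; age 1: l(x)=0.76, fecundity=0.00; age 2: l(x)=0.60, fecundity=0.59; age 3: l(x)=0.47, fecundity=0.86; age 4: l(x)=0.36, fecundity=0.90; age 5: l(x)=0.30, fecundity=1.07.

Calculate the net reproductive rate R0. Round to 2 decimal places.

lx·mx by age: 0, 0, 0.354, 0.4042, 0.324, 0.321
R0 = Σ lx·mx = 1.4032 → 1.40

1.40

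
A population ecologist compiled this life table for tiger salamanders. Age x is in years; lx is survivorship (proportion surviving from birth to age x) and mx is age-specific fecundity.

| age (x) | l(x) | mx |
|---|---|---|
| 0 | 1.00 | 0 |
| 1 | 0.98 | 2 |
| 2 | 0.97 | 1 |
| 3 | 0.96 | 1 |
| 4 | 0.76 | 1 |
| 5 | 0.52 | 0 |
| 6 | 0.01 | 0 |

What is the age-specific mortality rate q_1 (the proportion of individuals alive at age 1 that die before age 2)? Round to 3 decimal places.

q_1 = (l_1 − l_2) / l_1 = (0.98 − 0.97) / 0.98
     = 0.01 / 0.98 = 0.010204… → 0.010

0.010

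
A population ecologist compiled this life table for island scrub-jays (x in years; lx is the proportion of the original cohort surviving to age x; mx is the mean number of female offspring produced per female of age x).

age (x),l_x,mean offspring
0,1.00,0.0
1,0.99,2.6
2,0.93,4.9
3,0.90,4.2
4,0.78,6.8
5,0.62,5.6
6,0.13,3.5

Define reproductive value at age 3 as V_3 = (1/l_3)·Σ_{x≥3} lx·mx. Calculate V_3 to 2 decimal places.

lx·mx for x ≥ 3: 3.78, 5.304, 3.472, 0.455 → sum = 13.011
V_3 = 13.011 / l_3 = 13.011 / 0.9 = 14.456667… → 14.46

14.46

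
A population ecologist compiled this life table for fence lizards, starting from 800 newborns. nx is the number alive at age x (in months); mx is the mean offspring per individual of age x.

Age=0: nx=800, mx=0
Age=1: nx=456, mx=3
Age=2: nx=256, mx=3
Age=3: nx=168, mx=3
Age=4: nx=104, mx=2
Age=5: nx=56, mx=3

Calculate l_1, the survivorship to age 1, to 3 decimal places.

0.570

l_1 = n_1/n_0 = 456/800 = 0.57 → 0.570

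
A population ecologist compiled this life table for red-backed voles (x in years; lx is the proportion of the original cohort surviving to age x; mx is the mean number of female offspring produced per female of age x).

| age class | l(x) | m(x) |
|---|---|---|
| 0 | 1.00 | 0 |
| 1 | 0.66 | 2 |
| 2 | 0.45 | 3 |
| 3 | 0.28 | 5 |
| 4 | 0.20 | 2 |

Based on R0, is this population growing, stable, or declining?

growing

R0 = Σ lx·mx = 0 + 1.32 + 1.35 + 1.4 + 0.4 = 4.47
R0 > 1, so the population is growing.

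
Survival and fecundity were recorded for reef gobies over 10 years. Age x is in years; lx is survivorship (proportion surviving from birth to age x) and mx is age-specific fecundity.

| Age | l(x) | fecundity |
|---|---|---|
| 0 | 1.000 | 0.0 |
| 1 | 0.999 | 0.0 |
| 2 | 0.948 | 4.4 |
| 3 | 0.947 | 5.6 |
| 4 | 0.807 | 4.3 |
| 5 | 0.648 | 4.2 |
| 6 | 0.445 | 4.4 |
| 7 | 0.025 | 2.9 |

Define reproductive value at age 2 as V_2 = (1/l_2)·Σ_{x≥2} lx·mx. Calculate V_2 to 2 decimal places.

18.67

lx·mx for x ≥ 2: 4.1712, 5.3032, 3.4701, 2.7216, 1.958, 0.0725 → sum = 17.6966
V_2 = 17.6966 / l_2 = 17.6966 / 0.948 = 18.6673… → 18.67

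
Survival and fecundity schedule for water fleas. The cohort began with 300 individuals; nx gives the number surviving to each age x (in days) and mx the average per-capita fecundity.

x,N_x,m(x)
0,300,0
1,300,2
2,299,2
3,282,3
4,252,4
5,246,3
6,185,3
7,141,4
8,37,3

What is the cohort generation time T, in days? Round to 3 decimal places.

4.028

lx = nx/n0 = nx/300: 1, 1, 0.99667…, 0.94, 0.84, 0.82, 0.61667…, 0.47, 0.12333…
lx·mx: 0, 2, 1.993333…, 2.82, 3.36, 2.46, 1.85…, 1.88, 0.37… → R0 = 16.733333…
x·lx·mx: 0, 2, 3.986667…, 8.46, 13.44, 12.3, 11.1…, 13.16, 2.96… → Σ = 67.406667…
T = 67.406667… / 16.733333… = 4.028287… → 4.028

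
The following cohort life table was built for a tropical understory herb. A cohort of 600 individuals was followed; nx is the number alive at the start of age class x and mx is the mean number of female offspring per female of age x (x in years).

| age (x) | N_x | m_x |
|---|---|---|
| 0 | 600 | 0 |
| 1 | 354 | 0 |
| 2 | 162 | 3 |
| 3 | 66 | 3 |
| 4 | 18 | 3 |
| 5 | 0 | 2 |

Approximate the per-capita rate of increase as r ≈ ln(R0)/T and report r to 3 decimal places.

lx = nx/n0 = nx/600: 1, 0.59, 0.27, 0.11, 0.03, 0
R0 = Σ lx·mx = 0 + 0 + 0.81 + 0.33 + 0.09 + 0 = 1.23
Σ x·lx·mx = 2.97; T = 2.97/1.23 = 2.41463…
r ≈ ln(R0)/T = ln(1.23)/2.41463… = 0.08573… → 0.086

0.086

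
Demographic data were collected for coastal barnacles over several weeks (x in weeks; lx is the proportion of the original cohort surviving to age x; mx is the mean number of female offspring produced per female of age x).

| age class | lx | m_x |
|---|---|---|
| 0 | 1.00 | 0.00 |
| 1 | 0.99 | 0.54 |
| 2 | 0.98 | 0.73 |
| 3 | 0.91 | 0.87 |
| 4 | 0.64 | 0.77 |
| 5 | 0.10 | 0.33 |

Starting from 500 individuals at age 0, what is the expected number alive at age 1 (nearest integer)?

Expected survivors = N0 · l_1 = 500 × 0.99 = 495 → 495

495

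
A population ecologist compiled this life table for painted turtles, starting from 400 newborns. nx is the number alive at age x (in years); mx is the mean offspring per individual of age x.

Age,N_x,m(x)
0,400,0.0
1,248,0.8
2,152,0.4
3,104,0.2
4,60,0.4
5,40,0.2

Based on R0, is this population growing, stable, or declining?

lx = nx/n0 = nx/400: 1, 0.62, 0.38, 0.26, 0.15, 0.1
R0 = Σ lx·mx = 0 + 0.496 + 0.152 + 0.052 + 0.06 + 0.02 = 0.78
R0 < 1, so the population is declining.

declining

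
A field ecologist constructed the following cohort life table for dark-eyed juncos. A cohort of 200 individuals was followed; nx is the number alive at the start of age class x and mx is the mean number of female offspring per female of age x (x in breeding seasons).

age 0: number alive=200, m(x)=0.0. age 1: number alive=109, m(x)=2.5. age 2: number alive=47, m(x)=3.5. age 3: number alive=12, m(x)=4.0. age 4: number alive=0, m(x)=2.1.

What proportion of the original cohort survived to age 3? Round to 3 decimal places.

0.060

l_3 = n_3/n_0 = 12/200 = 0.06 → 0.060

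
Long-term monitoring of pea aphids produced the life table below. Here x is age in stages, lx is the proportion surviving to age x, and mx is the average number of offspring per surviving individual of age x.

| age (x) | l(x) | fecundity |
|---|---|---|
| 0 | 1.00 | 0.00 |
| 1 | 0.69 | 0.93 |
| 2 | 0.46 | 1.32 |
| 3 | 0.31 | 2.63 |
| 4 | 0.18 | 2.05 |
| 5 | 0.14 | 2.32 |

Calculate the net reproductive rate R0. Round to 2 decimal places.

2.76

lx·mx by age: 0, 0.6417, 0.6072, 0.8153, 0.369, 0.3248
R0 = Σ lx·mx = 2.758 → 2.76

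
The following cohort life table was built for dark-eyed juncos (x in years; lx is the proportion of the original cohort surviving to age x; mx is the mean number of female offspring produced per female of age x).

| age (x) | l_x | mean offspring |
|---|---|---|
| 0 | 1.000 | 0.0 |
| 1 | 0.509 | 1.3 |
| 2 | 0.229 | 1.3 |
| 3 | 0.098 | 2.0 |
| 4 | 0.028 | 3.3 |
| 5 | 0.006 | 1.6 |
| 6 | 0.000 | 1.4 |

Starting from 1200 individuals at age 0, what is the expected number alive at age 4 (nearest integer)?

Expected survivors = N0 · l_4 = 1200 × 0.028 = 33.6 → 34

34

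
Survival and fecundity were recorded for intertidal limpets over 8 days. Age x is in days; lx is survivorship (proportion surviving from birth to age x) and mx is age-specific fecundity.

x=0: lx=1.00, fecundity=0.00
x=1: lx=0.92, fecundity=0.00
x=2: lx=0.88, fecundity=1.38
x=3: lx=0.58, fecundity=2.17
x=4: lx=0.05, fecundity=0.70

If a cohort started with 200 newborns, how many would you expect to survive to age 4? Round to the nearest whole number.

Expected survivors = N0 · l_4 = 200 × 0.05 = 10 → 10

10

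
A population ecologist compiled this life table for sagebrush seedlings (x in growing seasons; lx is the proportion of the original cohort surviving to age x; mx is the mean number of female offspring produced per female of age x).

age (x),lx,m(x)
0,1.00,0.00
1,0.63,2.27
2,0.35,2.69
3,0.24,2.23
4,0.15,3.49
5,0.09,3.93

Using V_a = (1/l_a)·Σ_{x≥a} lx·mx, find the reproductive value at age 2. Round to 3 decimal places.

lx·mx for x ≥ 2: 0.9415, 0.5352, 0.5235, 0.3537 → sum = 2.3539
V_2 = 2.3539 / l_2 = 2.3539 / 0.35 = 6.725429… → 6.725

6.725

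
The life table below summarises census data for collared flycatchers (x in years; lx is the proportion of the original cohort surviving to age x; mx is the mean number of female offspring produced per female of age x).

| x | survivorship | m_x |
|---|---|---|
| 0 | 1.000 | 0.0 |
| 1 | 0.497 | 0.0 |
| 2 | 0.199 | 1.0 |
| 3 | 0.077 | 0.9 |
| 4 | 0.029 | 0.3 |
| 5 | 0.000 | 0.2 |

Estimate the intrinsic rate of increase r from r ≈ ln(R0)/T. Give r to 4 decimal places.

-0.5550

R0 = Σ lx·mx = 0 + 0 + 0.199 + 0.0693 + 0.0087 + 0 = 0.277
Σ x·lx·mx = 0.6407; T = 0.6407/0.277 = 2.313…
r ≈ ln(R0)/T = ln(0.277)/2.313… = -0.555011… → -0.5550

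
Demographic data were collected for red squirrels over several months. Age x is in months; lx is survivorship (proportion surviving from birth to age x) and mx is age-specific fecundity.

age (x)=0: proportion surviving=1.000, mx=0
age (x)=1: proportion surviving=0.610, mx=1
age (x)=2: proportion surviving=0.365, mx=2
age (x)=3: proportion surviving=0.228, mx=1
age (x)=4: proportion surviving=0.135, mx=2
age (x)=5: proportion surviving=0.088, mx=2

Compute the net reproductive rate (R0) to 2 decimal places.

lx·mx by age: 0, 0.61, 0.73, 0.228, 0.27, 0.176
R0 = Σ lx·mx = 2.014 → 2.01

2.01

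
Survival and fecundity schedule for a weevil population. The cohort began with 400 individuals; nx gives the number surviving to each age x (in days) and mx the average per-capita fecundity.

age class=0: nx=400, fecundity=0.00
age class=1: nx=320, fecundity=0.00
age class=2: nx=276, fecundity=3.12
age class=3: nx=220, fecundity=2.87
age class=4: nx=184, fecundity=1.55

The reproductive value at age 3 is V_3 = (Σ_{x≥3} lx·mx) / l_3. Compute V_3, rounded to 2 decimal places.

4.17

lx = nx/n0 = nx/400: 1, 0.8, 0.69, 0.55, 0.46
lx·mx for x ≥ 3: 1.5785, 0.713 → sum = 2.2915
V_3 = 2.2915 / l_3 = 2.2915 / 0.55 = 4.166364… → 4.17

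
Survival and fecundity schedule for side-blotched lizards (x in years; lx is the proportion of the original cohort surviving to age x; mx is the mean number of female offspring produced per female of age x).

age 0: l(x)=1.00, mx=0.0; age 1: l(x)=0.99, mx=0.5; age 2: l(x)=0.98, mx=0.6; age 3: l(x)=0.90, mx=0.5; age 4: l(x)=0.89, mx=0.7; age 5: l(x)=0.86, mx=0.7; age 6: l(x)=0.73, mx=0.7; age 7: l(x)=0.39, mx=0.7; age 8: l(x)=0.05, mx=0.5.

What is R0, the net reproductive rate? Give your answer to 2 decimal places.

lx·mx by age: 0, 0.495, 0.588, 0.45, 0.623, 0.602, 0.511, 0.273, 0.025
R0 = Σ lx·mx = 3.567 → 3.57

3.57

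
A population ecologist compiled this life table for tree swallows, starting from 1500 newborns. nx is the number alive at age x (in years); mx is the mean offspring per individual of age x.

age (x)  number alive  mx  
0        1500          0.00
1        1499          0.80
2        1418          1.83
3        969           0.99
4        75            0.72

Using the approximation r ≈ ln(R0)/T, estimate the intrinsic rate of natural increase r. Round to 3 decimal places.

lx = nx/n0 = nx/1500: 1, 0.99933…, 0.94533…, 0.646, 0.05
R0 = Σ lx·mx = 0 + 0.79947… + 1.72996… + 0.63954 + 0.036 = 3.204967…
Σ x·lx·mx = 6.322007…; T = 6.322007…/3.204967… = 1.97257…
r ≈ ln(R0)/T = ln(3.204967…)/1.97257… = 0.59045… → 0.590

0.590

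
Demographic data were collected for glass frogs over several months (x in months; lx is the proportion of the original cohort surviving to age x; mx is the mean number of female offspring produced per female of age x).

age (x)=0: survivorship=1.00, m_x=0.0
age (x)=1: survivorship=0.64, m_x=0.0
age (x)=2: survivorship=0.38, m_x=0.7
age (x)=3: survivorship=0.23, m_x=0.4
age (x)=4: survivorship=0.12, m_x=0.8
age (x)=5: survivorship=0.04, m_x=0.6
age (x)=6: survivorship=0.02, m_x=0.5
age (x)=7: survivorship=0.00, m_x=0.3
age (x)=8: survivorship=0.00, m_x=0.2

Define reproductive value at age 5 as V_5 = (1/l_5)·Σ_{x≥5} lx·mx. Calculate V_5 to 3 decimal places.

lx·mx for x ≥ 5: 0.024, 0.01, 0, 0 → sum = 0.034
V_5 = 0.034 / l_5 = 0.034 / 0.04 = 0.85 → 0.850

0.850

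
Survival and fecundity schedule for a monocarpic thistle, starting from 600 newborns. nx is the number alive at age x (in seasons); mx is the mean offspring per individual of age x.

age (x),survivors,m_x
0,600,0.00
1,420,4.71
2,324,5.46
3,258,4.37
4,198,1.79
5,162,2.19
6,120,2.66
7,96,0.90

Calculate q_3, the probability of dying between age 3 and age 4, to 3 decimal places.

lx = nx/n0 = nx/600: 1, 0.7, 0.54, 0.43, 0.33, 0.27, 0.2, 0.16
q_3 = (l_3 − l_4) / l_3 = (0.43 − 0.33) / 0.43
     = 0.1 / 0.43 = 0.232558… → 0.233

0.233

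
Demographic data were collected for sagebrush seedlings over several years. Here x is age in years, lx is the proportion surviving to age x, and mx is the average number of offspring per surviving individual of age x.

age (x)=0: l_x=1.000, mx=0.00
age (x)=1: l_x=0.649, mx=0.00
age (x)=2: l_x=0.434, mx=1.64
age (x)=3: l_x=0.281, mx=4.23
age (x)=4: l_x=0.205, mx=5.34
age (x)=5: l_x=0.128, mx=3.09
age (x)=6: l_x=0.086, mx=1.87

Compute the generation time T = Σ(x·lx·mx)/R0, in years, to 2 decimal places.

lx·mx: 0, 0, 0.71176, 1.18863, 1.0947, 0.39552, 0.16082 → R0 = 3.55143
x·lx·mx: 0, 0, 1.42352, 3.56589, 4.3788, 1.9776, 0.96492 → Σ = 12.31073
T = 12.31073 / 3.55143 = 3.466415… → 3.47

3.47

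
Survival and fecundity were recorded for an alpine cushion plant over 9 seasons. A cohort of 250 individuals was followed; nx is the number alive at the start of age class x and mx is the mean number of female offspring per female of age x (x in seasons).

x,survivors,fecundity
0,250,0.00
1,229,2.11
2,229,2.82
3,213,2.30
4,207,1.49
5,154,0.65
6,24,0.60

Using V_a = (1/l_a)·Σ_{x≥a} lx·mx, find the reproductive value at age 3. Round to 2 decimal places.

lx = nx/n0 = nx/250: 1, 0.916, 0.916, 0.852, 0.828, 0.616, 0.096
lx·mx for x ≥ 3: 1.9596, 1.23372, 0.4004, 0.0576 → sum = 3.65132
V_3 = 3.65132 / l_3 = 3.65132 / 0.852 = 4.285587… → 4.29

4.29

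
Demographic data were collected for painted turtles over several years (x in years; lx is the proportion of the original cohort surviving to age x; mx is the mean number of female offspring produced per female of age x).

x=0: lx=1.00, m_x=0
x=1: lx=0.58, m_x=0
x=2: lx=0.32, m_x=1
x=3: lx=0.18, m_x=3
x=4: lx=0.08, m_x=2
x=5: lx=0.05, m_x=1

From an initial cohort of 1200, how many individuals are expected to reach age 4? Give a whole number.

96

Expected survivors = N0 · l_4 = 1200 × 0.08 = 96 → 96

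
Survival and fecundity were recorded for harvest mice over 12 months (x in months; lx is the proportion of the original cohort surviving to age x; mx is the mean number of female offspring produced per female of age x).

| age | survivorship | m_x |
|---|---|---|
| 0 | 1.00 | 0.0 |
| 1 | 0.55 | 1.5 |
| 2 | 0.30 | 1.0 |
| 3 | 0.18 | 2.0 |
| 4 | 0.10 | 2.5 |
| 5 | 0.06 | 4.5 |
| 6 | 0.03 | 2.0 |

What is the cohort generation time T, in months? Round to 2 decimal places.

2.53

lx·mx: 0, 0.825, 0.3, 0.36, 0.25, 0.27, 0.06 → R0 = 2.065
x·lx·mx: 0, 0.825, 0.6, 1.08, 1, 1.35, 0.36 → Σ = 5.215
T = 5.215 / 2.065 = 2.525424… → 2.53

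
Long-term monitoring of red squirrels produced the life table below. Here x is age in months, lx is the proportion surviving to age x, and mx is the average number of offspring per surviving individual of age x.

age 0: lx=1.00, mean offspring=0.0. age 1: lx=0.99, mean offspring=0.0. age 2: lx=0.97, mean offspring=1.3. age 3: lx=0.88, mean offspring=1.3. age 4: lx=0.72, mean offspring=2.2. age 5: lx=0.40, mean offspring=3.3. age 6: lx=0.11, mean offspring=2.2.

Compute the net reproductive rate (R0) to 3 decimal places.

5.551

lx·mx by age: 0, 0, 1.261, 1.144, 1.584, 1.32, 0.242
R0 = Σ lx·mx = 5.551 → 5.551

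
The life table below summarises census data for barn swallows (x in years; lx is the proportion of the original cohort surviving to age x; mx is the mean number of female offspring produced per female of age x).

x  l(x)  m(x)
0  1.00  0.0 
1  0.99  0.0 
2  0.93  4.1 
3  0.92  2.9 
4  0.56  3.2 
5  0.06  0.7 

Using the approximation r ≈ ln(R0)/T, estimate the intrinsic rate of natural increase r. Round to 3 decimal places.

0.765

R0 = Σ lx·mx = 0 + 0 + 3.813 + 2.668 + 1.792 + 0.042 = 8.315
Σ x·lx·mx = 23.008; T = 23.008/8.315 = 2.76705…
r ≈ ln(R0)/T = ln(8.315)/2.76705… = 0.76546… → 0.765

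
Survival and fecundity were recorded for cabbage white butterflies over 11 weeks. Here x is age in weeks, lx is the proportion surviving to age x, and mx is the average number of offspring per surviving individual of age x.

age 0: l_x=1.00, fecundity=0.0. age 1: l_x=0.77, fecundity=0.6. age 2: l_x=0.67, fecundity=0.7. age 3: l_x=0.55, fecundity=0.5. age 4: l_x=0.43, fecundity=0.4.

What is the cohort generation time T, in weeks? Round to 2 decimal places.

lx·mx: 0, 0.462, 0.469, 0.275, 0.172 → R0 = 1.378
x·lx·mx: 0, 0.462, 0.938, 0.825, 0.688 → Σ = 2.913
T = 2.913 / 1.378 = 2.113933… → 2.11

2.11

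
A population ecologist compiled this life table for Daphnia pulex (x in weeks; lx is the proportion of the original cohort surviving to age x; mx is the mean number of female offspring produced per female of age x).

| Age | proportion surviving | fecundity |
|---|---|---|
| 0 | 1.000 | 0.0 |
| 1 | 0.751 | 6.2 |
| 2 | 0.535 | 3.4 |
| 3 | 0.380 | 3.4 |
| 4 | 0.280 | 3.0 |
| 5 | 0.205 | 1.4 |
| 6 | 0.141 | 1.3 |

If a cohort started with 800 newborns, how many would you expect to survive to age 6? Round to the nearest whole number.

Expected survivors = N0 · l_6 = 800 × 0.141 = 112.8 → 113

113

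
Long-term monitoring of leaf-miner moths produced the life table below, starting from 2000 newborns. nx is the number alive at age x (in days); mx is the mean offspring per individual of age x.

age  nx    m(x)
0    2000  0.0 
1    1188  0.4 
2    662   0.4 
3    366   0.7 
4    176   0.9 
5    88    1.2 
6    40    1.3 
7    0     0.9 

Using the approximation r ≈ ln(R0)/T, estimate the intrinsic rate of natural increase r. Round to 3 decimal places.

lx = nx/n0 = nx/2000: 1, 0.594, 0.331, 0.183, 0.088, 0.044, 0.02, 0
R0 = Σ lx·mx = 0 + 0.2376 + 0.1324 + 0.1281 + 0.0792 + 0.0528 + 0.026 + 0 = 0.6561
Σ x·lx·mx = 1.6235; T = 1.6235/0.6561 = 2.47447…
r ≈ ln(R0)/T = ln(0.6561)/2.47447… = -0.17032… → -0.170

-0.170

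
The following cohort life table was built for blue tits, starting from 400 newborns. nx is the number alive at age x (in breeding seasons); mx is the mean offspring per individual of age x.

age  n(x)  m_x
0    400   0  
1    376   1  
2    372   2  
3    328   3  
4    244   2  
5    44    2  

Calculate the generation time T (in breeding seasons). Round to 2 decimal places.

lx = nx/n0 = nx/400: 1, 0.94, 0.93, 0.82, 0.61, 0.11
lx·mx: 0, 0.94, 1.86, 2.46, 1.22, 0.22 → R0 = 6.7
x·lx·mx: 0, 0.94, 3.72, 7.38, 4.88, 1.1 → Σ = 18.02
T = 18.02 / 6.7 = 2.689552… → 2.69

2.69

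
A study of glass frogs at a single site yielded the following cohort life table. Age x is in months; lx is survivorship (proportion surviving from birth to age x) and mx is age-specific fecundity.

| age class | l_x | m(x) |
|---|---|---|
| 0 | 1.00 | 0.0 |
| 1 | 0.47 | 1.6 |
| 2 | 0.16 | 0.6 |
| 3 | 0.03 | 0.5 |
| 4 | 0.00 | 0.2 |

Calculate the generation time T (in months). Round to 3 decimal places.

1.146

lx·mx: 0, 0.752, 0.096, 0.015, 0 → R0 = 0.863
x·lx·mx: 0, 0.752, 0.192, 0.045, 0 → Σ = 0.989
T = 0.989 / 0.863 = 1.146002… → 1.146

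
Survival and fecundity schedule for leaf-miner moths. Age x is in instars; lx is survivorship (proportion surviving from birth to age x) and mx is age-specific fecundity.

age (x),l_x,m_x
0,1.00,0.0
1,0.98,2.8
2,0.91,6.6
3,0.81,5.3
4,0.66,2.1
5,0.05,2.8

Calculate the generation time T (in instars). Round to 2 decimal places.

lx·mx: 0, 2.744, 6.006, 4.293, 1.386, 0.14 → R0 = 14.569
x·lx·mx: 0, 2.744, 12.012, 12.879, 5.544, 0.7 → Σ = 33.879
T = 33.879 / 14.569 = 2.325417… → 2.33

2.33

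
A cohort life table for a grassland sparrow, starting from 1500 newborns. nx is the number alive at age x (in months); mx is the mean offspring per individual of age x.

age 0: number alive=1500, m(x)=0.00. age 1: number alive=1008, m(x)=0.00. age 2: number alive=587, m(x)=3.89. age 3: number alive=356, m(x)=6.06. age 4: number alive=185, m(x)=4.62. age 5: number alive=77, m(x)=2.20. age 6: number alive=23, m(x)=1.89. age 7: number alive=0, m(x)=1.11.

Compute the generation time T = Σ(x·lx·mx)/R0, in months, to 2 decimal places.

2.83

lx = nx/n0 = nx/1500: 1, 0.672, 0.39133…, 0.23733…, 0.12333…, 0.05133…, 0.01533…, 0
lx·mx: 0, 0, 1.522287…, 1.43824…, 0.5698…, 0.112933…, 0.02898…, 0 → R0 = 3.67224…
x·lx·mx: 0, 0, 3.044573…, 4.31472…, 2.2792…, 0.564667…, 0.17388…, 0 → Σ = 10.37704…
T = 10.37704… / 3.67224… = 2.825807… → 2.83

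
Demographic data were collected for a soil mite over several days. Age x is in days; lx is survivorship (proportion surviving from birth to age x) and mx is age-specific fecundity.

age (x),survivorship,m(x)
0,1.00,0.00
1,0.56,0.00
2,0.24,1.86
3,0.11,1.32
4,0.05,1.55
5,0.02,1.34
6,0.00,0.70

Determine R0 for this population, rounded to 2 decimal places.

0.70

lx·mx by age: 0, 0, 0.4464, 0.1452, 0.0775, 0.0268, 0
R0 = Σ lx·mx = 0.6959 → 0.70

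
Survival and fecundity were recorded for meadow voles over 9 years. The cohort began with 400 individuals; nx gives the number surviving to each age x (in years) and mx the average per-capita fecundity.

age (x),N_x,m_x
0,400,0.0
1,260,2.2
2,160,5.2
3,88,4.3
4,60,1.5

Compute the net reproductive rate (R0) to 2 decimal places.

lx = nx/n0 = nx/400: 1, 0.65, 0.4, 0.22, 0.15
lx·mx by age: 0, 1.43, 2.08, 0.946, 0.225
R0 = Σ lx·mx = 4.681 → 4.68

4.68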